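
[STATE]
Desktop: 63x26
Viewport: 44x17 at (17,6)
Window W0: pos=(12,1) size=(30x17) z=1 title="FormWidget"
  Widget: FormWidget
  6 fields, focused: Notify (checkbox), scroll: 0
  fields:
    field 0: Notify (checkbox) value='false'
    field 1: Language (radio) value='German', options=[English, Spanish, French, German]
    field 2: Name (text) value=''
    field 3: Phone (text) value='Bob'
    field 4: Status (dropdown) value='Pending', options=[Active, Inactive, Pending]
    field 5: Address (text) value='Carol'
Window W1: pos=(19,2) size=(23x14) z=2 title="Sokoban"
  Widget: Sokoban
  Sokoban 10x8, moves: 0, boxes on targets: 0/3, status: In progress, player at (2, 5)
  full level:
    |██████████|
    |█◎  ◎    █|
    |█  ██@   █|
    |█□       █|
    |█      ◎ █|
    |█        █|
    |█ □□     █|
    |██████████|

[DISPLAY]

me┃█◎  ◎    █           ┃                   
on┃█  ██@   █           ┃                   
at┃█□       █           ┃                   
dr┃█      ◎ █           ┃                   
  ┃█        █           ┃                   
  ┃█ □□     █           ┃                   
  ┃██████████           ┃                   
  ┃Moves: 0  0/3        ┃                   
  ┃                     ┃                   
  ┗━━━━━━━━━━━━━━━━━━━━━┛                   
                        ┃                   
━━━━━━━━━━━━━━━━━━━━━━━━┛                   
                                            
                                            
                                            
                                            
                                            


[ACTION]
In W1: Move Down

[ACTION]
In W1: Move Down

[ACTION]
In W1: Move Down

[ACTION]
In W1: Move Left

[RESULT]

me┃█◎  ◎    █           ┃                   
on┃█  ██    █           ┃                   
at┃█□       █           ┃                   
dr┃█      ◎ █           ┃                   
  ┃█   @    █           ┃                   
  ┃█ □□     █           ┃                   
  ┃██████████           ┃                   
  ┃Moves: 4  0/3        ┃                   
  ┃                     ┃                   
  ┗━━━━━━━━━━━━━━━━━━━━━┛                   
                        ┃                   
━━━━━━━━━━━━━━━━━━━━━━━━┛                   
                                            
                                            
                                            
                                            
                                            


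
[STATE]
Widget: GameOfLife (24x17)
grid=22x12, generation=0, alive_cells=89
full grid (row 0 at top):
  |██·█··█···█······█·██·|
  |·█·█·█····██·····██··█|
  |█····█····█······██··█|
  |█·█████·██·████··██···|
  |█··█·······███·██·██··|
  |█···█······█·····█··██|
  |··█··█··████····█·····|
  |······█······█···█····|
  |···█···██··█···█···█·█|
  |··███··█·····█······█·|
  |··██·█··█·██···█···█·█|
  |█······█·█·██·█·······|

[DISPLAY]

Gen: 0                  
██·█··█···█······█·██·  
·█·█·█····██·····██··█  
█····█····█······██··█  
█·█████·██·████··██···  
█··█·······███·██·██··  
█···█······█·····█··██  
··█··█··████····█·····  
······█······█···█····  
···█···██··█···█···█·█  
··███··█·····█······█·  
··██·█··█·██···█···█·█  
█······█·█·██·█·······  
                        
                        
                        
                        


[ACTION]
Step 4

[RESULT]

Gen: 4                  
·█········███······█··  
█·█·██···█···█·█····█·  
··█······████·█·····█·  
█·█·█··············█··  
█···█················█  
·██············█···███  
···█·····██···█·█·····  
··███··█··█···██······  
··███··███··········█·  
···█····█····███···█·█  
············█··█····█·  
············███·······  
                        
                        
                        
                        


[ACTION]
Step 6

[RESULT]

Gen: 10                 
··█···················  
██·······█·██·█·······  
██······█·█···█·······  
···███████····█·····██  
█··█········█·········  
█··█·····██·········██  
·██·········█·█·██··██  
·███·███····██····█·█·  
·█··██····██·██·██····  
···█····█·····██··███·  
···████·██············  
········█·············  
                        
                        
                        
                        


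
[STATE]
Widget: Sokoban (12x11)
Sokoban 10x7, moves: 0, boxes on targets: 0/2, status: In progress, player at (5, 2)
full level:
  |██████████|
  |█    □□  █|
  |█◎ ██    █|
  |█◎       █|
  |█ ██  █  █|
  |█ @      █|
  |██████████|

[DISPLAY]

██████████  
█    □□  █  
█◎ ██    █  
█◎       █  
█ ██  █  █  
█ @      █  
██████████  
Moves: 0  0/
            
            
            


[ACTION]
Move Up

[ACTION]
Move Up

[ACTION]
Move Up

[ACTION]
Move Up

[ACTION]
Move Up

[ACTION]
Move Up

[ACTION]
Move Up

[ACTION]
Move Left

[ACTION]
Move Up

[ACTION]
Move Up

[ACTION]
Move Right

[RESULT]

██████████  
█    □□  █  
█◎ ██    █  
█◎@      █  
█ ██  █  █  
█        █  
██████████  
Moves: 4  0/
            
            
            


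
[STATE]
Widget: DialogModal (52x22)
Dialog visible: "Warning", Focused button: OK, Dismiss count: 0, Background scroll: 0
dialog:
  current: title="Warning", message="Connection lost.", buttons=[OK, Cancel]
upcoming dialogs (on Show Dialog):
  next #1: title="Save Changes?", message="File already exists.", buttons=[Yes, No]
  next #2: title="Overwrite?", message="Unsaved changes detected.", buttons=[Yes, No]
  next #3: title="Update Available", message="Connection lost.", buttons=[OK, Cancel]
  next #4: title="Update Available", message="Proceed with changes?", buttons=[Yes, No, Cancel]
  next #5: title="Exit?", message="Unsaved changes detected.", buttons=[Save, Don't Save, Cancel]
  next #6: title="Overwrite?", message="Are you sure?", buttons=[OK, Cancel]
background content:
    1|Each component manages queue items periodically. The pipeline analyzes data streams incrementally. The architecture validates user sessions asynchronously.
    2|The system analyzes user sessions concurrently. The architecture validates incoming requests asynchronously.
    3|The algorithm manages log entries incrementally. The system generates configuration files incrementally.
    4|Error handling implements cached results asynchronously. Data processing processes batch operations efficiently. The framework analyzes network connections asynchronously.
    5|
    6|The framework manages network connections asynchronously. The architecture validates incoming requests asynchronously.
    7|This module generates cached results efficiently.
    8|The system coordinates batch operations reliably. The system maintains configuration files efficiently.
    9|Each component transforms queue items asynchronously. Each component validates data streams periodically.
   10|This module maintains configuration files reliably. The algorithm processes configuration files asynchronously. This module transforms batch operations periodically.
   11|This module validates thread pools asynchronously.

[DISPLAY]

Each component manages queue items periodically. The
The system analyzes user sessions concurrently. The 
The algorithm manages log entries incrementally. The
Error handling implements cached results asynchronou
                                                    
The framework manages network connections asynchrono
This module generates cached results efficiently.   
The system coordinates batch operations reliably. Th
Each component t┌──────────────────┐s asynchronously
This module main│     Warning      │files reliably. 
This module vali│ Connection lost. │synchronously.  
                │  [OK]  Cancel    │                
                └──────────────────┘                
                                                    
                                                    
                                                    
                                                    
                                                    
                                                    
                                                    
                                                    
                                                    


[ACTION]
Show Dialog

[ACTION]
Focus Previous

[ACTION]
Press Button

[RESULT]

Each component manages queue items periodically. The
The system analyzes user sessions concurrently. The 
The algorithm manages log entries incrementally. The
Error handling implements cached results asynchronou
                                                    
The framework manages network connections asynchrono
This module generates cached results efficiently.   
The system coordinates batch operations reliably. Th
Each component transforms queue items asynchronously
This module maintains configuration files reliably. 
This module validates thread pools asynchronously.  
                                                    
                                                    
                                                    
                                                    
                                                    
                                                    
                                                    
                                                    
                                                    
                                                    
                                                    


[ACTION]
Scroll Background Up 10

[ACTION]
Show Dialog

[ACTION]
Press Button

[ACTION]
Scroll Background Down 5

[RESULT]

The framework manages network connections asynchrono
This module generates cached results efficiently.   
The system coordinates batch operations reliably. Th
Each component transforms queue items asynchronously
This module maintains configuration files reliably. 
This module validates thread pools asynchronously.  
                                                    
                                                    
                                                    
                                                    
                                                    
                                                    
                                                    
                                                    
                                                    
                                                    
                                                    
                                                    
                                                    
                                                    
                                                    
                                                    


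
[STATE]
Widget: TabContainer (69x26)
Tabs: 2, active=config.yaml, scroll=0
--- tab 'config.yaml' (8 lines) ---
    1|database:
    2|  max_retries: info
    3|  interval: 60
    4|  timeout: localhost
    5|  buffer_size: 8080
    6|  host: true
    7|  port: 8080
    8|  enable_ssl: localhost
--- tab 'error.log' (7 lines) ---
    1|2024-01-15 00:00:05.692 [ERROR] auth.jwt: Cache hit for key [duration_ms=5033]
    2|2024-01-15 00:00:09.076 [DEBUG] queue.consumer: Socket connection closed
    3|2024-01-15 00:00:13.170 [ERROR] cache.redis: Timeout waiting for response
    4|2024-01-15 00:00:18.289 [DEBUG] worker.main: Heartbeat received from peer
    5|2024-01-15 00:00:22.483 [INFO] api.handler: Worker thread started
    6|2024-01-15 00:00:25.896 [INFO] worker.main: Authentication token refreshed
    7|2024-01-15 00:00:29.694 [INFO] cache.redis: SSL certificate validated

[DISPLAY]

[config.yaml]│ error.log                                             
─────────────────────────────────────────────────────────────────────
database:                                                            
  max_retries: info                                                  
  interval: 60                                                       
  timeout: localhost                                                 
  buffer_size: 8080                                                  
  host: true                                                         
  port: 8080                                                         
  enable_ssl: localhost                                              
                                                                     
                                                                     
                                                                     
                                                                     
                                                                     
                                                                     
                                                                     
                                                                     
                                                                     
                                                                     
                                                                     
                                                                     
                                                                     
                                                                     
                                                                     
                                                                     


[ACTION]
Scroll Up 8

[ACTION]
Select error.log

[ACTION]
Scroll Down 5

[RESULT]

 config.yaml │[error.log]                                            
─────────────────────────────────────────────────────────────────────
2024-01-15 00:00:25.896 [INFO] worker.main: Authentication token refr
2024-01-15 00:00:29.694 [INFO] cache.redis: SSL certificate validated
                                                                     
                                                                     
                                                                     
                                                                     
                                                                     
                                                                     
                                                                     
                                                                     
                                                                     
                                                                     
                                                                     
                                                                     
                                                                     
                                                                     
                                                                     
                                                                     
                                                                     
                                                                     
                                                                     
                                                                     
                                                                     
                                                                     


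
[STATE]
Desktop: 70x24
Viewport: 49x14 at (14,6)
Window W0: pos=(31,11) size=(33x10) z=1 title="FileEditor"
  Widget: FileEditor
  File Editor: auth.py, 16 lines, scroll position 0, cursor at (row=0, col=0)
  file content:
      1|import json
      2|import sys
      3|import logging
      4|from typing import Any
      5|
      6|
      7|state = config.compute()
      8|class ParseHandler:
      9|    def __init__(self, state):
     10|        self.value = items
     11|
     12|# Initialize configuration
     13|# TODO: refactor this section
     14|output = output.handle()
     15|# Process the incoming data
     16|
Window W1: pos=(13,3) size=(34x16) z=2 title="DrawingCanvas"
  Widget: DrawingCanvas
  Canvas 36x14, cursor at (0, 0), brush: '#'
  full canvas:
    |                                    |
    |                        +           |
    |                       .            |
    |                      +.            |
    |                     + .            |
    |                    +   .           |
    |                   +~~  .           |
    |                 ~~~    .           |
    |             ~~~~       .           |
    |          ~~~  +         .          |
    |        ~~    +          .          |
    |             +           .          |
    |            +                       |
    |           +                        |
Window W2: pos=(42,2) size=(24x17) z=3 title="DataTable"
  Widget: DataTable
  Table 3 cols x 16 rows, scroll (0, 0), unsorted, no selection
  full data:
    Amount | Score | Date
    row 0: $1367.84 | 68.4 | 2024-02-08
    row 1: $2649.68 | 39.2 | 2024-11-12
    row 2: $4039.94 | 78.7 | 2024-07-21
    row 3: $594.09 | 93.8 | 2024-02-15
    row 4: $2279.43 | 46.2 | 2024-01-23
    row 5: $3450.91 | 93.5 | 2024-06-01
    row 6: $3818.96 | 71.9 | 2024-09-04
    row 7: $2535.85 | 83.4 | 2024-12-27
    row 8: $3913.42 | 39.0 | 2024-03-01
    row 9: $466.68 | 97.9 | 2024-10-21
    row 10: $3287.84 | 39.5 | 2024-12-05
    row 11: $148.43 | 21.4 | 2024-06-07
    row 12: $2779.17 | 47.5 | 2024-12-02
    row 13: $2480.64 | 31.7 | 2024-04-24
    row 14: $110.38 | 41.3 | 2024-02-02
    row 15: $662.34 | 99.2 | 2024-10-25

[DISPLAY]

+                           ┃────────┼─────┼─────
                        +   ┃$1367.84│68.4 │2024-
                       .    ┃$2649.68│39.2 │2024-
                      +.    ┃$4039.94│78.7 │2024-
                     + .    ┃$594.09 │93.8 │2024-
                    +   .   ┃$2279.43│46.2 │2024-
                   +~~  .   ┃$3450.91│93.5 │2024-
                 ~~~    .   ┃$3818.96│71.9 │2024-
             ~~~~       .   ┃$2535.85│83.4 │2024-
          ~~~  +         .  ┃$3913.42│39.0 │2024-
        ~~    +          .  ┃$466.68 │97.9 │2024-
             +           .  ┃$3287.84│39.5 │2024-
━━━━━━━━━━━━━━━━━━━━━━━━━━━━┗━━━━━━━━━━━━━━━━━━━━
                 ┃                              ▼


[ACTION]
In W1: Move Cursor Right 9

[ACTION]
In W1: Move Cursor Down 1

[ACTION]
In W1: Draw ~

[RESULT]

                            ┃────────┼─────┼─────
         ~              +   ┃$1367.84│68.4 │2024-
                       .    ┃$2649.68│39.2 │2024-
                      +.    ┃$4039.94│78.7 │2024-
                     + .    ┃$594.09 │93.8 │2024-
                    +   .   ┃$2279.43│46.2 │2024-
                   +~~  .   ┃$3450.91│93.5 │2024-
                 ~~~    .   ┃$3818.96│71.9 │2024-
             ~~~~       .   ┃$2535.85│83.4 │2024-
          ~~~  +         .  ┃$3913.42│39.0 │2024-
        ~~    +          .  ┃$466.68 │97.9 │2024-
             +           .  ┃$3287.84│39.5 │2024-
━━━━━━━━━━━━━━━━━━━━━━━━━━━━┗━━━━━━━━━━━━━━━━━━━━
                 ┃                              ▼


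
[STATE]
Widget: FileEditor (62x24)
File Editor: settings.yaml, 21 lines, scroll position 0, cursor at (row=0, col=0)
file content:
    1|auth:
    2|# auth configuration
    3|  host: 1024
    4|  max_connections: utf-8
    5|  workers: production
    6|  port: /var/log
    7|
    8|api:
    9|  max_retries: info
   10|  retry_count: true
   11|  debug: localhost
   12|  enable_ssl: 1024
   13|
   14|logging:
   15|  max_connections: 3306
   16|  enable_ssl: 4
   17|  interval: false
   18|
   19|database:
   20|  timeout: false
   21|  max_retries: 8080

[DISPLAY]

█uth:                                                        ▲
# auth configuration                                         █
  host: 1024                                                 ░
  max_connections: utf-8                                     ░
  workers: production                                        ░
  port: /var/log                                             ░
                                                             ░
api:                                                         ░
  max_retries: info                                          ░
  retry_count: true                                          ░
  debug: localhost                                           ░
  enable_ssl: 1024                                           ░
                                                             ░
logging:                                                     ░
  max_connections: 3306                                      ░
  enable_ssl: 4                                              ░
  interval: false                                            ░
                                                             ░
database:                                                    ░
  timeout: false                                             ░
  max_retries: 8080                                          ░
                                                             ░
                                                             ░
                                                             ▼


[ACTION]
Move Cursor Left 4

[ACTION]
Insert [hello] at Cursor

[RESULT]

hello█uth:                                                   ▲
# auth configuration                                         █
  host: 1024                                                 ░
  max_connections: utf-8                                     ░
  workers: production                                        ░
  port: /var/log                                             ░
                                                             ░
api:                                                         ░
  max_retries: info                                          ░
  retry_count: true                                          ░
  debug: localhost                                           ░
  enable_ssl: 1024                                           ░
                                                             ░
logging:                                                     ░
  max_connections: 3306                                      ░
  enable_ssl: 4                                              ░
  interval: false                                            ░
                                                             ░
database:                                                    ░
  timeout: false                                             ░
  max_retries: 8080                                          ░
                                                             ░
                                                             ░
                                                             ▼


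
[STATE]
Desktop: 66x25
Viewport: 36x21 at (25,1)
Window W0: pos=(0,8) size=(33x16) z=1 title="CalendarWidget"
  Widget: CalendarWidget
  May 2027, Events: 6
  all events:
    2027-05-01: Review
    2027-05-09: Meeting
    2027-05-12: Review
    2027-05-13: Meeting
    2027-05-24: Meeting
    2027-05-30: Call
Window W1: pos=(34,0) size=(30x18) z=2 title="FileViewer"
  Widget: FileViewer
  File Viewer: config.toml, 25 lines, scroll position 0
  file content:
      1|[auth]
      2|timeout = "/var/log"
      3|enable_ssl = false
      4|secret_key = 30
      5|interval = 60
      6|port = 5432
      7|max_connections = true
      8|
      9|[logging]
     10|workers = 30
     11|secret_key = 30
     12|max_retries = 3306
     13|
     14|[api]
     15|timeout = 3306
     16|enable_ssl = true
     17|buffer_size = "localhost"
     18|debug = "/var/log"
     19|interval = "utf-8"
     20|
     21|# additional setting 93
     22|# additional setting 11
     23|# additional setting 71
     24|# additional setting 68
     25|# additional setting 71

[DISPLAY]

         ┃ FileViewer               
         ┠──────────────────────────
         ┃[auth]                    
         ┃timeout = "/var/log"      
         ┃enable_ssl = false        
         ┃secret_key = 30           
         ┃interval = 60             
━━━━━━━┓ ┃port = 5432               
       ┃ ┃max_connections = true    
───────┨ ┃                          
       ┃ ┃[logging]                 
       ┃ ┃workers = 30              
       ┃ ┃secret_key = 30           
       ┃ ┃max_retries = 3306        
       ┃ ┃                          
       ┃ ┃[api]                     
       ┃ ┗━━━━━━━━━━━━━━━━━━━━━━━━━━
       ┃                            
       ┃                            
       ┃                            
       ┃                            


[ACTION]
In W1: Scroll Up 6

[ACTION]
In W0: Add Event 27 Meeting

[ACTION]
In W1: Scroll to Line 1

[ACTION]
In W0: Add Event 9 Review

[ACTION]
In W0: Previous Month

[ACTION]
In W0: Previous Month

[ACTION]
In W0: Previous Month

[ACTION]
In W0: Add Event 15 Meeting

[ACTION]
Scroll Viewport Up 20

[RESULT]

         ┏━━━━━━━━━━━━━━━━━━━━━━━━━━
         ┃ FileViewer               
         ┠──────────────────────────
         ┃[auth]                    
         ┃timeout = "/var/log"      
         ┃enable_ssl = false        
         ┃secret_key = 30           
         ┃interval = 60             
━━━━━━━┓ ┃port = 5432               
       ┃ ┃max_connections = true    
───────┨ ┃                          
       ┃ ┃[logging]                 
       ┃ ┃workers = 30              
       ┃ ┃secret_key = 30           
       ┃ ┃max_retries = 3306        
       ┃ ┃                          
       ┃ ┃[api]                     
       ┃ ┗━━━━━━━━━━━━━━━━━━━━━━━━━━
       ┃                            
       ┃                            
       ┃                            


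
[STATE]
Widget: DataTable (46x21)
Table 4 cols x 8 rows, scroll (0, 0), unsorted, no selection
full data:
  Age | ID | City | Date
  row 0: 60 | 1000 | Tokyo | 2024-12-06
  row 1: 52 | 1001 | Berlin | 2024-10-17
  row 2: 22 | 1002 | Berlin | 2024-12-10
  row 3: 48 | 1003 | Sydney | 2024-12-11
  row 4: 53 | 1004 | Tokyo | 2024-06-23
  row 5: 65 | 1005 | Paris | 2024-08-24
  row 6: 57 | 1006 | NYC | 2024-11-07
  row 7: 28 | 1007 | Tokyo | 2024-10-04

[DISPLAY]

Age│ID  │City  │Date                          
───┼────┼──────┼──────────                    
60 │1000│Tokyo │2024-12-06                    
52 │1001│Berlin│2024-10-17                    
22 │1002│Berlin│2024-12-10                    
48 │1003│Sydney│2024-12-11                    
53 │1004│Tokyo │2024-06-23                    
65 │1005│Paris │2024-08-24                    
57 │1006│NYC   │2024-11-07                    
28 │1007│Tokyo │2024-10-04                    
                                              
                                              
                                              
                                              
                                              
                                              
                                              
                                              
                                              
                                              
                                              


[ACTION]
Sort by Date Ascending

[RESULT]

Age│ID  │City  │Date     ▲                    
───┼────┼──────┼──────────                    
53 │1004│Tokyo │2024-06-23                    
65 │1005│Paris │2024-08-24                    
28 │1007│Tokyo │2024-10-04                    
52 │1001│Berlin│2024-10-17                    
57 │1006│NYC   │2024-11-07                    
60 │1000│Tokyo │2024-12-06                    
22 │1002│Berlin│2024-12-10                    
48 │1003│Sydney│2024-12-11                    
                                              
                                              
                                              
                                              
                                              
                                              
                                              
                                              
                                              
                                              
                                              


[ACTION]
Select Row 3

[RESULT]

Age│ID  │City  │Date     ▲                    
───┼────┼──────┼──────────                    
53 │1004│Tokyo │2024-06-23                    
65 │1005│Paris │2024-08-24                    
28 │1007│Tokyo │2024-10-04                    
>2 │1001│Berlin│2024-10-17                    
57 │1006│NYC   │2024-11-07                    
60 │1000│Tokyo │2024-12-06                    
22 │1002│Berlin│2024-12-10                    
48 │1003│Sydney│2024-12-11                    
                                              
                                              
                                              
                                              
                                              
                                              
                                              
                                              
                                              
                                              
                                              


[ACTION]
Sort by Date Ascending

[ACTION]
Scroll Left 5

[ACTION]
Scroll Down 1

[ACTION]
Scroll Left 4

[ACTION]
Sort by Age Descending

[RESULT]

Ag▼│ID  │City  │Date                          
───┼────┼──────┼──────────                    
65 │1005│Paris │2024-08-24                    
60 │1000│Tokyo │2024-12-06                    
57 │1006│NYC   │2024-11-07                    
>3 │1004│Tokyo │2024-06-23                    
52 │1001│Berlin│2024-10-17                    
48 │1003│Sydney│2024-12-11                    
28 │1007│Tokyo │2024-10-04                    
22 │1002│Berlin│2024-12-10                    
                                              
                                              
                                              
                                              
                                              
                                              
                                              
                                              
                                              
                                              
                                              


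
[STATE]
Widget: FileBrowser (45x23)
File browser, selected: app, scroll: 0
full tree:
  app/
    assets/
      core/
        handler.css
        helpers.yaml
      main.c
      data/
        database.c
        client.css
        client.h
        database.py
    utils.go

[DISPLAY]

> [-] app/                                   
    [+] assets/                              
    utils.go                                 
                                             
                                             
                                             
                                             
                                             
                                             
                                             
                                             
                                             
                                             
                                             
                                             
                                             
                                             
                                             
                                             
                                             
                                             
                                             
                                             


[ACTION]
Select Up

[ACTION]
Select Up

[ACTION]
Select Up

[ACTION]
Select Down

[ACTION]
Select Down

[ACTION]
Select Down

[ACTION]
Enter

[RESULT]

  [-] app/                                   
    [+] assets/                              
  > utils.go                                 
                                             
                                             
                                             
                                             
                                             
                                             
                                             
                                             
                                             
                                             
                                             
                                             
                                             
                                             
                                             
                                             
                                             
                                             
                                             
                                             


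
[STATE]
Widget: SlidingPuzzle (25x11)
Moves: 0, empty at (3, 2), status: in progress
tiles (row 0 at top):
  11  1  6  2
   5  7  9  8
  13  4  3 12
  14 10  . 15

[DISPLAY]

┌────┬────┬────┬────┐    
│ 11 │  1 │  6 │  2 │    
├────┼────┼────┼────┤    
│  5 │  7 │  9 │  8 │    
├────┼────┼────┼────┤    
│ 13 │  4 │  3 │ 12 │    
├────┼────┼────┼────┤    
│ 14 │ 10 │    │ 15 │    
└────┴────┴────┴────┘    
Moves: 0                 
                         


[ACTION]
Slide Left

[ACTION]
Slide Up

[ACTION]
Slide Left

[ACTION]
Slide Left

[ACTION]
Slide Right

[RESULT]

┌────┬────┬────┬────┐    
│ 11 │  1 │  6 │  2 │    
├────┼────┼────┼────┤    
│  5 │  7 │  9 │  8 │    
├────┼────┼────┼────┤    
│ 13 │  4 │  3 │ 12 │    
├────┼────┼────┼────┤    
│ 14 │ 10 │    │ 15 │    
└────┴────┴────┴────┘    
Moves: 2                 
                         


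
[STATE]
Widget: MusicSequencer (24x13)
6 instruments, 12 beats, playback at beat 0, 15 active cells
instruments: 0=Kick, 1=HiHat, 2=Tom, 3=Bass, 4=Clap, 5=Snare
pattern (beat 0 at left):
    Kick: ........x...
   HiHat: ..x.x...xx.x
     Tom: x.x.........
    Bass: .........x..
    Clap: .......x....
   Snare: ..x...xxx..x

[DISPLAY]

      ▼12345678901      
  Kick········█···      
 HiHat··█·█···██·█      
   Tom█·█·········      
  Bass·········█··      
  Clap·······█····      
 Snare··█···███··█      
                        
                        
                        
                        
                        
                        


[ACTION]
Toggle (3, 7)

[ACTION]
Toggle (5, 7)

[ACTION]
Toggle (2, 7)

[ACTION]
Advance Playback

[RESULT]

      0▼2345678901      
  Kick········█···      
 HiHat··█·█···██·█      
   Tom█·█····█····      
  Bass·······█·█··      
  Clap·······█····      
 Snare··█···█·█··█      
                        
                        
                        
                        
                        
                        


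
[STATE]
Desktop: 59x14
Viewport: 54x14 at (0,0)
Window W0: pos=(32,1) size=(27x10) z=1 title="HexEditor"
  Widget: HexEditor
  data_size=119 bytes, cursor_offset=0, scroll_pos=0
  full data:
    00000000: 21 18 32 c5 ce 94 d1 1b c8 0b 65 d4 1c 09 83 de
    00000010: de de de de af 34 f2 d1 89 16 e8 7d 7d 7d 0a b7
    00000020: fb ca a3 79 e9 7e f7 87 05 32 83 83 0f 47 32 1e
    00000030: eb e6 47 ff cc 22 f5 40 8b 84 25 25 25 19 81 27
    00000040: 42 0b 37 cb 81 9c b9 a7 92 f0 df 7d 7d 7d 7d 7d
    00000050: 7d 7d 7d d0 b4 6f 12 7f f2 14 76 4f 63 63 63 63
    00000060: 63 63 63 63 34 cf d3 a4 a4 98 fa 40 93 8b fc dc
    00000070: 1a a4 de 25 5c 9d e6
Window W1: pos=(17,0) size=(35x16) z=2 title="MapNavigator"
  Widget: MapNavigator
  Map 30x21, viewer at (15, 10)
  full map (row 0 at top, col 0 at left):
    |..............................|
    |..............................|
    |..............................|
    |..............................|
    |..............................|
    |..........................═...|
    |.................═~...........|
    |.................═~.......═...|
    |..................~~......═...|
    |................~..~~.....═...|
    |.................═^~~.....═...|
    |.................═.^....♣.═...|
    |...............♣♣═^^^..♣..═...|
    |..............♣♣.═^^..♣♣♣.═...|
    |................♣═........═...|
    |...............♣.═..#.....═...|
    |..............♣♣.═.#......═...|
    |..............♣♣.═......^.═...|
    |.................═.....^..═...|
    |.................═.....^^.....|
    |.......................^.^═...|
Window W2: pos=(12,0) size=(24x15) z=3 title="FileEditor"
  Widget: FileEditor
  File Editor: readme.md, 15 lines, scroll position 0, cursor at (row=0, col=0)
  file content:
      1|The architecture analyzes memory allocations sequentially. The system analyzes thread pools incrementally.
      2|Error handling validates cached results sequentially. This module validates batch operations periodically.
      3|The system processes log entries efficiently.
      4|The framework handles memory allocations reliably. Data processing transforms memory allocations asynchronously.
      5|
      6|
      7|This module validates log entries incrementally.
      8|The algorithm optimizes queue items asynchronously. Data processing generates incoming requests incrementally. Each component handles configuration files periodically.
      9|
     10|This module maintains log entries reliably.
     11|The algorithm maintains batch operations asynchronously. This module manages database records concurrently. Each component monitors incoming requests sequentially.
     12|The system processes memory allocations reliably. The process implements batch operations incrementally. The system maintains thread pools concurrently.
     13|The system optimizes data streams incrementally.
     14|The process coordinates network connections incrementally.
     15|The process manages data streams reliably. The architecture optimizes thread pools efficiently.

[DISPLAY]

            ┏━━━━━━━━━━━━━━━━━━━━━━┓━━━━━━━━━━━━━━━┓  
            ┃ FileEditor           ┃               ┃━━
            ┠──────────────────────┨───────────────┨  
            ┃█he architecture anal▲┃.............  ┃──
            ┃Error handling valida█┃.........═...  ┃c5
            ┃The system processes ░┃═~...........  ┃de
            ┃The framework handles░┃═~.......═...  ┃79
            ┃                     ░┃.~~......═...  ┃ff
            ┃                     ░┃..~~.....═...  ┃cb
            ┃This module validates░┃═^~~.....═...  ┃d0
            ┃The algorithm optimiz░┃═.^....♣.═...  ┃━━
            ┃                     ░┃═^^^..♣..═...  ┃  
            ┃This module maintains░┃═^^..♣♣♣.═...  ┃  
            ┃The algorithm maintai▼┃═........═...  ┃  


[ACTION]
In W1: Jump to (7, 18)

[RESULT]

            ┏━━━━━━━━━━━━━━━━━━━━━━┓━━━━━━━━━━━━━━━┓  
            ┃ FileEditor           ┃               ┃━━
            ┠──────────────────────┨───────────────┨  
            ┃█he architecture anal▲┃......♣♣═^^^..♣┃──
            ┃Error handling valida█┃.....♣♣.═^^..♣♣┃c5
            ┃The system processes ░┃.......♣═......┃de
            ┃The framework handles░┃......♣.═..#...┃79
            ┃                     ░┃.....♣♣.═.#....┃ff
            ┃                     ░┃.....♣♣.═......┃cb
            ┃This module validates░┃........═.....^┃d0
            ┃The algorithm optimiz░┃........═.....^┃━━
            ┃                     ░┃..............^┃  
            ┃This module maintains░┃               ┃  
            ┃The algorithm maintai▼┃               ┃  


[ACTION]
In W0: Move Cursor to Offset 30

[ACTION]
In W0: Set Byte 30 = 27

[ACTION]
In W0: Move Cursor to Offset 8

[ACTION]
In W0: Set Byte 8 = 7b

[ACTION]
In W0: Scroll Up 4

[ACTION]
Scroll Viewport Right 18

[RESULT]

       ┏━━━━━━━━━━━━━━━━━━━━━━┓━━━━━━━━━━━━━━━┓       
       ┃ FileEditor           ┃               ┃━━━━━━┓
       ┠──────────────────────┨───────────────┨      ┃
       ┃█he architecture anal▲┃......♣♣═^^^..♣┃──────┨
       ┃Error handling valida█┃.....♣♣.═^^..♣♣┃c5 ce ┃
       ┃The system processes ░┃.......♣═......┃de af ┃
       ┃The framework handles░┃......♣.═..#...┃79 e9 ┃
       ┃                     ░┃.....♣♣.═.#....┃ff cc ┃
       ┃                     ░┃.....♣♣.═......┃cb 81 ┃
       ┃This module validates░┃........═.....^┃d0 b4 ┃
       ┃The algorithm optimiz░┃........═.....^┃━━━━━━┛
       ┃                     ░┃..............^┃       
       ┃This module maintains░┃               ┃       
       ┃The algorithm maintai▼┃               ┃       
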